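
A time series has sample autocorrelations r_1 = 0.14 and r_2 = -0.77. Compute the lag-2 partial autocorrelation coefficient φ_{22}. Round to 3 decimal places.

φ_{22} = (r_2 − r_1²) / (1 − r_1²)
r_1² = (0.14)² = 0.0196
Numerator = -0.77 − 0.0196 = -0.7896; denominator = 1 − 0.0196 = 0.9804
φ_{22} = -0.7896 / 0.9804 = -0.805

-0.805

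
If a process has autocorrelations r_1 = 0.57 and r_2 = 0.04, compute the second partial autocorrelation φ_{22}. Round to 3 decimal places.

-0.422

φ_{22} = (r_2 − r_1²) / (1 − r_1²)
r_1² = (0.57)² = 0.3249
Numerator = 0.04 − 0.3249 = -0.2849; denominator = 1 − 0.3249 = 0.6751
φ_{22} = -0.2849 / 0.6751 = -0.422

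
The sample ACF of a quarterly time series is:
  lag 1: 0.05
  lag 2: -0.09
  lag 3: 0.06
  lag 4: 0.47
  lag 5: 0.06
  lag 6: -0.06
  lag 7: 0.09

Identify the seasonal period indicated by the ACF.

4

The largest autocorrelation is r_4 = 0.47; the remaining lags stay at or below 0.09.
The dominant spike at lag 4 indicates a seasonal period of 4.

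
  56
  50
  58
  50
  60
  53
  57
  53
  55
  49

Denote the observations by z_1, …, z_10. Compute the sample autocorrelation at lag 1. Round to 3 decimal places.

-0.660

Mean z̄ = (56 + 50 + 58 + 50 + 60 + 53 + 57 + 53 + 55 + 49)/10 = 54.1000
Numerator Σ_{t=1}^{9}(z_t−z̄)(z_{t+1}−z̄) = -82.4100
Denominator Σ(z_t−z̄)² = 124.9000
r_1 = -82.4100 / 124.9000 = -0.660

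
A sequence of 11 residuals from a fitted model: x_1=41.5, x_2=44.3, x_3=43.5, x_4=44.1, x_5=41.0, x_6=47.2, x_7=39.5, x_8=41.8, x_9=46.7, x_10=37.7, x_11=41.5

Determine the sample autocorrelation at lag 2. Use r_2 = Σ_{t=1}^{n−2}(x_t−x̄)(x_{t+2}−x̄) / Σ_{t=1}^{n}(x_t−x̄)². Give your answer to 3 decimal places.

Mean x̄ = (41.5 + 44.3 + 43.5 + 44.1 + 41.0 + 47.2 + 39.5 + 41.8 + 46.7 + 37.7 + 41.5)/11 = 42.6182
Numerator Σ_{t=1}^{9}(x_t−x̄)(x_{t+2}−x̄) = -5.1025
Denominator Σ(x_t−x̄)² = 83.1564
r_2 = -5.1025 / 83.1564 = -0.061

-0.061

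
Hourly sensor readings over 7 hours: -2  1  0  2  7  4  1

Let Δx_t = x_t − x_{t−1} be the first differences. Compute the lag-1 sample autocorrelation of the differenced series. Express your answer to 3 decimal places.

-0.050

First differences Δx: 3, -1, 2, 5, -3, -3
Mean of differences = 0.5000
Numerator Σ(Δx_t−Δx̄)(Δx_{t+1}−Δx̄) = -2.7500
Denominator Σ(Δx_t−Δx̄)² = 55.5000
r_1(Δx) = -2.7500 / 55.5000 = -0.050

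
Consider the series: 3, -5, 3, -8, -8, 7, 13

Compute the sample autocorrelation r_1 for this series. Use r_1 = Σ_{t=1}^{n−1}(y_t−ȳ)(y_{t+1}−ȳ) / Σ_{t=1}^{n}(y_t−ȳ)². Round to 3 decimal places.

0.136

Mean ȳ = (3 − 5 + 3 − 8 − 8 + 7 + 13)/7 = 0.7143
Numerator Σ_{t=1}^{6}(y_t−ȳ)(y_{t+1}−ȳ) = 52.3469
Denominator Σ(y_t−ȳ)² = 385.4286
r_1 = 52.3469 / 385.4286 = 0.136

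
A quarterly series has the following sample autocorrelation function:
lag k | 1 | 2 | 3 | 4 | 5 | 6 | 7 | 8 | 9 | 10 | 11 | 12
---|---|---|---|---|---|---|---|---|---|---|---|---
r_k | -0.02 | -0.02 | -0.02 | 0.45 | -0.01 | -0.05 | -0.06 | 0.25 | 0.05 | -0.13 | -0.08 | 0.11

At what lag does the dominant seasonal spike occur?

The largest autocorrelation is r_4 = 0.45, with a weaker echo at lag 8 (0.25); the remaining lags stay at or below 0.11.
The dominant spike at lag 4 indicates a seasonal period of 4.

4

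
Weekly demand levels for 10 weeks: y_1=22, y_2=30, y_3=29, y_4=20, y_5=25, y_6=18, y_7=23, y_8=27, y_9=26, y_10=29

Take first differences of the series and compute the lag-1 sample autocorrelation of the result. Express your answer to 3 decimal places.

First differences Δy: 8, -1, -9, 5, -7, 5, 4, -1, 3
Mean of differences = 0.7778
Numerator Σ(Δy_t−Δȳ)(Δy_{t+1}−Δȳ) = -98.4938
Denominator Σ(Δy_t−Δȳ)² = 265.5556
r_1(Δy) = -98.4938 / 265.5556 = -0.371

-0.371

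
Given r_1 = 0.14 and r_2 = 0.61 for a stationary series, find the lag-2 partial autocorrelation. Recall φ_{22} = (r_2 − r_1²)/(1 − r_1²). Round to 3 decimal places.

φ_{22} = (r_2 − r_1²) / (1 − r_1²)
r_1² = (0.14)² = 0.0196
Numerator = 0.61 − 0.0196 = 0.5904; denominator = 1 − 0.0196 = 0.9804
φ_{22} = 0.5904 / 0.9804 = 0.602

0.602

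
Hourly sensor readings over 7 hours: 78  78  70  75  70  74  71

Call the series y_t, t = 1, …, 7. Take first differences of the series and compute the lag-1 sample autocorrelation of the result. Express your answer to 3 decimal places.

First differences Δy: 0, -8, 5, -5, 4, -3
Mean of differences = -1.1667
Numerator Σ(Δy_t−Δȳ)(Δy_{t+1}−Δȳ) = -103.0278
Denominator Σ(Δy_t−Δȳ)² = 130.8333
r_1(Δy) = -103.0278 / 130.8333 = -0.787

-0.787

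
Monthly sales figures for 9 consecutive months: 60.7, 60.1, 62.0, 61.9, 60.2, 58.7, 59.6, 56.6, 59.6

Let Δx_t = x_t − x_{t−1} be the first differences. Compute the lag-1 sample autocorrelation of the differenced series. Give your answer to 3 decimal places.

-0.438

First differences Δx: -0.6, 1.9, -0.1, -1.7, -1.5, 0.9, -3.0, 3.0
Mean of differences = -0.1375
Numerator Σ(Δx_t−Δx̄)(Δx_{t+1}−Δx̄) = -12.1602
Denominator Σ(Δx_t−Δx̄)² = 27.7788
r_1(Δx) = -12.1602 / 27.7788 = -0.438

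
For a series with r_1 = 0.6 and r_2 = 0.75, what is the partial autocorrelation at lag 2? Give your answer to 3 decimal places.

φ_{22} = (r_2 − r_1²) / (1 − r_1²)
r_1² = (0.6)² = 0.36
Numerator = 0.75 − 0.3600 = 0.3900; denominator = 1 − 0.3600 = 0.6400
φ_{22} = 0.3900 / 0.6400 = 0.609

0.609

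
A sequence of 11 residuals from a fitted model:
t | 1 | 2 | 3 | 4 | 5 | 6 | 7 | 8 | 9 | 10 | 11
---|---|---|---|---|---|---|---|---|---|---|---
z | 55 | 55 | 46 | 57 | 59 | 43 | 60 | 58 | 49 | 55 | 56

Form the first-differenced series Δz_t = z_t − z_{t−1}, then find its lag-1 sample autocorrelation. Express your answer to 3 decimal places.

-0.510

First differences Δz: 0, -9, 11, 2, -16, 17, -2, -9, 6, 1
Mean of differences = 0.1000
Numerator Σ(Δz_t−Δz̄)(Δz_{t+1}−Δz̄) = -445.0100
Denominator Σ(Δz_t−Δz̄)² = 872.9000
r_1(Δz) = -445.0100 / 872.9000 = -0.510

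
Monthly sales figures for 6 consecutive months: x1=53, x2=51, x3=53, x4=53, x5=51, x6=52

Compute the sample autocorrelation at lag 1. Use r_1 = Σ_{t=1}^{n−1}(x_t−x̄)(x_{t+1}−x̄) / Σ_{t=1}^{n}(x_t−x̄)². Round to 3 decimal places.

-0.420

Mean x̄ = (53 + 51 + 53 + 53 + 51 + 52)/6 = 52.1667
Deviations from mean: 0.8333, -1.1667, 0.8333, 0.8333, -1.1667, -0.1667
Σ(x_t−x̄)(x_{t+1}−x̄) = (-0.9722) + (-0.9722) + (0.6944) + (-0.9722) + (0.1944) = -2.0278
Denominator Σ(x_t−x̄)² = 4.8333
r_1 = -2.0278 / 4.8333 = -0.420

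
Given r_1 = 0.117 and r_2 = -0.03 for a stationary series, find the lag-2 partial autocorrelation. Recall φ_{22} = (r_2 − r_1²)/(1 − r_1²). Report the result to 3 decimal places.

-0.044

φ_{22} = (r_2 − r_1²) / (1 − r_1²)
r_1² = (0.117)² = 0.013689
Numerator = -0.03 − 0.0137 = -0.0437; denominator = 1 − 0.0137 = 0.9863
φ_{22} = -0.0437 / 0.9863 = -0.044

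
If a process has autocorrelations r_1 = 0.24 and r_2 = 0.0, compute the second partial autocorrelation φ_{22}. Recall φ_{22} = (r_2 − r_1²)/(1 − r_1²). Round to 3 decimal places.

φ_{22} = (r_2 − r_1²) / (1 − r_1²)
r_1² = (0.24)² = 0.0576
Numerator = 0.0 − 0.0576 = -0.0576; denominator = 1 − 0.0576 = 0.9424
φ_{22} = -0.0576 / 0.9424 = -0.061

-0.061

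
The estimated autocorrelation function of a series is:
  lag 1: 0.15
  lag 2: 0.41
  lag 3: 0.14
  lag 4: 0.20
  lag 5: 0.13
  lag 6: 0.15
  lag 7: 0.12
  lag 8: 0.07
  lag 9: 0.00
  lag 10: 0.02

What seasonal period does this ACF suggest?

The largest autocorrelation is r_2 = 0.41, with a weaker echo at lag 4 (0.20); the remaining lags stay at or below 0.15.
The dominant spike at lag 2 indicates a seasonal period of 2.

2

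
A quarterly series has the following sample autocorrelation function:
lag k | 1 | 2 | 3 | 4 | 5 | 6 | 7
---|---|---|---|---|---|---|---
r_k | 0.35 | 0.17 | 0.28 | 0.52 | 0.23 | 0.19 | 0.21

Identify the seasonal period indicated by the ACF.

The largest autocorrelation is r_4 = 0.52; the remaining lags stay at or below 0.35. The elevated value at lag 1 (0.35), dropping to 0.17 at lag 2, reflects decaying short-term dependence rather than seasonality.
The dominant spike at lag 4 indicates a seasonal period of 4.

4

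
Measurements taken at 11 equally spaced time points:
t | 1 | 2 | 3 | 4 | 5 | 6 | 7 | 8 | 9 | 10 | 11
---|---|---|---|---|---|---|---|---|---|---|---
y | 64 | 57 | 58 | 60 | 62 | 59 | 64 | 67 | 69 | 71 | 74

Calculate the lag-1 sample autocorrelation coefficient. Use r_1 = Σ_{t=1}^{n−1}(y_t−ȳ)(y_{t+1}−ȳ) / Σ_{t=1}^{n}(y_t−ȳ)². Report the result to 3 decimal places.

Mean ȳ = (64 + 57 + 58 + 60 + 62 + 59 + 64 + 67 + 69 + 71 + 74)/11 = 64.0909
Numerator Σ_{t=1}^{10}(y_t−ȳ)(y_{t+1}−ȳ) = 204.8099
Denominator Σ(y_t−ȳ)² = 312.9091
r_1 = 204.8099 / 312.9091 = 0.655

0.655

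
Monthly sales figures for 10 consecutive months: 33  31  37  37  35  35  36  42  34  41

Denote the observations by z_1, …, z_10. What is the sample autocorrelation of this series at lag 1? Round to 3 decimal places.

Mean z̄ = (33 + 31 + 37 + 37 + 35 + 35 + 36 + 42 + 34 + 41)/10 = 36.1000
Numerator Σ_{t=1}^{9}(z_t−z̄)(z_{t+1}−z̄) = -10.9100
Denominator Σ(z_t−z̄)² = 102.9000
r_1 = -10.9100 / 102.9000 = -0.106

-0.106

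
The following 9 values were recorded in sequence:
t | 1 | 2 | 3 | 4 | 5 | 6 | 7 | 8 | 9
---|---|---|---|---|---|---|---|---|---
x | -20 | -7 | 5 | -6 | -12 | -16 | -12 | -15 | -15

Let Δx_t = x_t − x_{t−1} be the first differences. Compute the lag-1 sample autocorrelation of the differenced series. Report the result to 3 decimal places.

First differences Δx: 13, 12, -11, -6, -4, 4, -3, 0
Mean of differences = 0.6250
Numerator Σ(Δx_t−Δx̄)(Δx_{t+1}−Δx̄) = 90.6094
Denominator Σ(Δx_t−Δx̄)² = 507.8750
r_1(Δx) = 90.6094 / 507.8750 = 0.178

0.178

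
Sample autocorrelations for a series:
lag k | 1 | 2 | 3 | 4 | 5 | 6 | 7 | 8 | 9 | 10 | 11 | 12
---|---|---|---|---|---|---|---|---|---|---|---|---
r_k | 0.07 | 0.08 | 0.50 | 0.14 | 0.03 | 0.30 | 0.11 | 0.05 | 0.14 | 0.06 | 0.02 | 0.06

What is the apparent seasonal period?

3

The largest autocorrelation is r_3 = 0.50, with a weaker echo at lag 6 (0.30); the remaining lags stay at or below 0.14.
The dominant spike at lag 3 indicates a seasonal period of 3.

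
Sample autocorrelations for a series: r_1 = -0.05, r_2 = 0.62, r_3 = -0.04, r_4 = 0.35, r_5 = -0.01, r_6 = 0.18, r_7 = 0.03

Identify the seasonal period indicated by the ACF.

The largest autocorrelation is r_2 = 0.62, with weaker echoes at lags 4 (0.35) and 6 (0.18); the remaining lags stay at or below 0.03.
The dominant spike at lag 2 indicates a seasonal period of 2.

2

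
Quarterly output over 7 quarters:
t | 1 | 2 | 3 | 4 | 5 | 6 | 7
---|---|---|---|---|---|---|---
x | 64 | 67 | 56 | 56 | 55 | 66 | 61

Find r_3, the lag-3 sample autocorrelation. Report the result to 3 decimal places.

-0.500

Mean x̄ = (64 + 67 + 56 + 56 + 55 + 66 + 61)/7 = 60.7143
Deviations from mean: 3.2857, 6.2857, -4.7143, -4.7143, -5.7143, 5.2857, 0.2857
Σ(x_t−x̄)(x_{t+3}−x̄) = (-15.4898) + (-35.9184) + (-24.9184) + (-1.3469) = -77.6735
Denominator Σ(x_t−x̄)² = 155.4286
r_3 = -77.6735 / 155.4286 = -0.500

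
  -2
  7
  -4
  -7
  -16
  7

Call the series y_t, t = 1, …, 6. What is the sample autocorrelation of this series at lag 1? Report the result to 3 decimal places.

Mean ȳ = (-2 + 7 − 4 − 7 − 16 + 7)/6 = -2.5000
Deviations from mean: 0.5000, 9.5000, -1.5000, -4.5000, -13.5000, 9.5000
Numerator Σ_{t=1}^{5}(y_t−ȳ)(y_{t+1}−ȳ) = -70.2500
Denominator Σ(y_t−ȳ)² = 385.5000
r_1 = -70.2500 / 385.5000 = -0.182

-0.182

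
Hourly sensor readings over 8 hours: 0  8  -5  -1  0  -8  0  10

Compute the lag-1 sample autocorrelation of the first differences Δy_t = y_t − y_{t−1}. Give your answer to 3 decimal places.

-0.290

First differences Δy: 8, -13, 4, 1, -8, 8, 10
Mean of differences = 1.4286
Numerator Σ(Δy_t−Δȳ)(Δy_{t+1}−Δȳ) = -134.6122
Denominator Σ(Δy_t−Δȳ)² = 463.7143
r_1(Δy) = -134.6122 / 463.7143 = -0.290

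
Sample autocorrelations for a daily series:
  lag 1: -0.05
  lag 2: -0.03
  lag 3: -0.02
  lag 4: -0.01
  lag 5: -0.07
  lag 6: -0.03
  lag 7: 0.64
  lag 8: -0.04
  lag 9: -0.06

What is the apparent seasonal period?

The largest autocorrelation is r_7 = 0.64; the remaining lags stay at or below -0.01.
The dominant spike at lag 7 indicates a seasonal period of 7.

7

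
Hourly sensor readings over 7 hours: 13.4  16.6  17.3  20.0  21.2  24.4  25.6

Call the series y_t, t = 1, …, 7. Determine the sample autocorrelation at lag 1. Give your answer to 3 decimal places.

Mean ȳ = (13.4 + 16.6 + 17.3 + 20.0 + 21.2 + 24.4 + 25.6)/7 = 19.7857
Deviations from mean: -6.3857, -3.1857, -2.4857, 0.2143, 1.4143, 4.6143, 5.8143
Numerator Σ_{t=1}^{6}(y_t−ȳ)(y_{t+1}−ȳ) = 61.3869
Denominator Σ(y_t−ȳ)² = 114.2486
r_1 = 61.3869 / 114.2486 = 0.537

0.537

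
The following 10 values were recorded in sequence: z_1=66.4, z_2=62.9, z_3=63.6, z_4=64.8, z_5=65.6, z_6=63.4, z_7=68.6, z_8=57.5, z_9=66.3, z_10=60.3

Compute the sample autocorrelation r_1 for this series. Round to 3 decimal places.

Mean z̄ = (66.4 + 62.9 + 63.6 + 64.8 + 65.6 + 63.4 + 68.6 + 57.5 + 66.3 + 60.3)/10 = 63.9400
Numerator Σ_{t=1}^{9}(z_t−z̄)(z_{t+1}−z̄) = -58.2816
Denominator Σ(z_t−z̄)² = 93.0440
r_1 = -58.2816 / 93.0440 = -0.626

-0.626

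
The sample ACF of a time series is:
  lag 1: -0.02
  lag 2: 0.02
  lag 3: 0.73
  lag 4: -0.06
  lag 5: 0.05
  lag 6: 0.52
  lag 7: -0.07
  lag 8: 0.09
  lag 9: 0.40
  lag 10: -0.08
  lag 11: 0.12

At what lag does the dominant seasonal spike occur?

The largest autocorrelation is r_3 = 0.73, with weaker echoes at lags 6 (0.52) and 9 (0.40); the remaining lags stay at or below 0.12.
The dominant spike at lag 3 indicates a seasonal period of 3.

3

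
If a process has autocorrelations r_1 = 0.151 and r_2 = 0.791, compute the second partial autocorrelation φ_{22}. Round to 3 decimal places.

0.786

φ_{22} = (r_2 − r_1²) / (1 − r_1²)
r_1² = (0.151)² = 0.022801
Numerator = 0.791 − 0.0228 = 0.7682; denominator = 1 − 0.0228 = 0.9772
φ_{22} = 0.7682 / 0.9772 = 0.786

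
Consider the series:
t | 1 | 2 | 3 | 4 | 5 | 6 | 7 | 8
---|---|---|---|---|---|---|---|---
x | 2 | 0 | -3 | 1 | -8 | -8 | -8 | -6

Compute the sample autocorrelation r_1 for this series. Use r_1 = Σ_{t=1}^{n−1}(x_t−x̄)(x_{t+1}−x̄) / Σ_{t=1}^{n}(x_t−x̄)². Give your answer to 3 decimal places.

0.413

Mean x̄ = (2 + 0 − 3 + 1 − 8 − 8 − 8 − 6)/8 = -3.7500
Deviations from mean: 5.7500, 3.7500, 0.7500, 4.7500, -4.2500, -4.2500, -4.2500, -2.2500
Numerator Σ_{t=1}^{7}(x_t−x̄)(x_{t+1}−x̄) = 53.4375
Denominator Σ(x_t−x̄)² = 129.5000
r_1 = 53.4375 / 129.5000 = 0.413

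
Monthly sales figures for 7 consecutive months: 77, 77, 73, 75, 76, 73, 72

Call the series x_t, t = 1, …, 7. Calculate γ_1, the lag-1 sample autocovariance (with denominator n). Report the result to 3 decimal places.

0.519

Mean x̄ = (77 + 77 + 73 + 75 + 76 + 73 + 72)/7 = 74.7143
Deviations: 2.2857, 2.2857, -1.7143, 0.2857, 1.2857, -1.7143, -2.7143
Σ_{t=1}^{6}(x_t−x̄)(x_{t+1}−x̄) = 3.6327
γ_1 = 3.6327 / 7 = 0.519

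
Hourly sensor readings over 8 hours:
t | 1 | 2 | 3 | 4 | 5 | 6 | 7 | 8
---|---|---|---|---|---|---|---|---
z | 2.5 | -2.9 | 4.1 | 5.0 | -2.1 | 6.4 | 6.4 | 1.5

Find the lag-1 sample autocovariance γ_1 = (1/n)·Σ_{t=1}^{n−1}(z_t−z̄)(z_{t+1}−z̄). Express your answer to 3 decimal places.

-2.875

Mean z̄ = (2.5 − 2.9 + 4.1 + 5.0 − 2.1 + 6.4 + 6.4 + 1.5)/8 = 2.6125
Deviations: -0.1125, -5.5125, 1.4875, 2.3875, -4.7125, 3.7875, 3.7875, -1.1125
Σ_{t=1}^{7}(z_t−z̄)(z_{t+1}−z̄) = -22.9964
γ_1 = -22.9964 / 8 = -2.875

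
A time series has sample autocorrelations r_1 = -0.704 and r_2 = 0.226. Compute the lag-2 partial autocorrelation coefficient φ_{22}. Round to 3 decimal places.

-0.535

φ_{22} = (r_2 − r_1²) / (1 − r_1²)
r_1² = (-0.704)² = 0.495616
Numerator = 0.226 − 0.4956 = -0.2696; denominator = 1 − 0.4956 = 0.5044
φ_{22} = -0.2696 / 0.5044 = -0.535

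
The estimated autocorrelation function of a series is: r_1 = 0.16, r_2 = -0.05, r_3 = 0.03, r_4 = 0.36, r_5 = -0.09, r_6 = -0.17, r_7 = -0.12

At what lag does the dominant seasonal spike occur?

4

The largest autocorrelation is r_4 = 0.36; the remaining lags stay at or below 0.16.
The dominant spike at lag 4 indicates a seasonal period of 4.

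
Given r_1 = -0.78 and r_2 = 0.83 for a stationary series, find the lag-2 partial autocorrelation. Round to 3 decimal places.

φ_{22} = (r_2 − r_1²) / (1 − r_1²)
r_1² = (-0.78)² = 0.6084
Numerator = 0.83 − 0.6084 = 0.2216; denominator = 1 − 0.6084 = 0.3916
φ_{22} = 0.2216 / 0.3916 = 0.566

0.566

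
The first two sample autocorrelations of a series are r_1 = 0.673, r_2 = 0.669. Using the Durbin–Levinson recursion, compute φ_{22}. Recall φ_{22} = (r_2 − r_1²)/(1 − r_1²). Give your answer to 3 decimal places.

φ_{22} = (r_2 − r_1²) / (1 − r_1²)
r_1² = (0.673)² = 0.452929
Numerator = 0.669 − 0.4529 = 0.2161; denominator = 1 − 0.4529 = 0.5471
φ_{22} = 0.2161 / 0.5471 = 0.395

0.395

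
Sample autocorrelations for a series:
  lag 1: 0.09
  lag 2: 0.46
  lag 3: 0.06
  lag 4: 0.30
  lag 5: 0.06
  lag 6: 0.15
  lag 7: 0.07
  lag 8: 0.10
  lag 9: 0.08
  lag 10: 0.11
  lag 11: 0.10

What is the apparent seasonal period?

2

The largest autocorrelation is r_2 = 0.46, with weaker echoes at lags 4 (0.30) and 6 (0.15); the remaining lags stay at or below 0.11.
The dominant spike at lag 2 indicates a seasonal period of 2.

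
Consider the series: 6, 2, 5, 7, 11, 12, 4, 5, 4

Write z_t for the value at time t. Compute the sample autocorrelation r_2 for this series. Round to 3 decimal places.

Mean z̄ = (6 + 2 + 5 + 7 + 11 + 12 + 4 + 5 + 4)/9 = 6.2222
Σ(z_t−z̄)(z_{t+2}−z̄) = (0.2716) + (-3.2840) + (-5.8395) + (4.4938) + (-10.6173) + (-7.0617) + (4.9383) = -17.0988
Denominator Σ(z_t−z̄)² = 87.5556
r_2 = -17.0988 / 87.5556 = -0.195

-0.195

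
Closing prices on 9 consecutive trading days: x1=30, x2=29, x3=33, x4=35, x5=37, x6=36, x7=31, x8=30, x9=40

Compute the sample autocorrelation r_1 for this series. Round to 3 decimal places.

Mean x̄ = (30 + 29 + 33 + 35 + 37 + 36 + 31 + 30 + 40)/9 = 33.4444
Numerator Σ_{t=1}^{8}(x_t−x̄)(x_{t+1}−x̄) = 10.8025
Denominator Σ(x_t−x̄)² = 114.2222
r_1 = 10.8025 / 114.2222 = 0.095

0.095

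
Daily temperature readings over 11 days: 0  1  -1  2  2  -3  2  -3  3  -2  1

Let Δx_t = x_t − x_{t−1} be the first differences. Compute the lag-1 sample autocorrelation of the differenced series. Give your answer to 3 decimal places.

First differences Δx: 1, -2, 3, 0, -5, 5, -5, 6, -5, 3
Mean of differences = 0.1000
Numerator Σ(Δx_t−Δx̄)(Δx_{t+1}−Δx̄) = -132.7100
Denominator Σ(Δx_t−Δx̄)² = 158.9000
r_1(Δx) = -132.7100 / 158.9000 = -0.835

-0.835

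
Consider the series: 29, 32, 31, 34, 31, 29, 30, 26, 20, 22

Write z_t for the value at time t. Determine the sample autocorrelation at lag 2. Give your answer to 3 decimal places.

Mean z̄ = (29 + 32 + 31 + 34 + 31 + 29 + 30 + 26 + 20 + 22)/10 = 28.4000
Numerator Σ_{t=1}^{8}(z_t−z̄)(z_{t+2}−z̄) = 36.4800
Denominator Σ(z_t−z̄)² = 178.4000
r_2 = 36.4800 / 178.4000 = 0.204

0.204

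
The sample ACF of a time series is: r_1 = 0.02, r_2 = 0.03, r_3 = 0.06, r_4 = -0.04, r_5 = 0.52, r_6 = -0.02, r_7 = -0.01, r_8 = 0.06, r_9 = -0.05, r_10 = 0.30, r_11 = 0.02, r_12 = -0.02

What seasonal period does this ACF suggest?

5

The largest autocorrelation is r_5 = 0.52, with a weaker echo at lag 10 (0.30); the remaining lags stay at or below 0.06.
The dominant spike at lag 5 indicates a seasonal period of 5.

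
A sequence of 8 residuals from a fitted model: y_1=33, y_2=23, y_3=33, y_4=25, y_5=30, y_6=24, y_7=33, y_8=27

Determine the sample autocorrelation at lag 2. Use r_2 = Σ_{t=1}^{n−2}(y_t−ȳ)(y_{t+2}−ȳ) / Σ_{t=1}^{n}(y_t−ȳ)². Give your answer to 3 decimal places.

0.590

Mean ȳ = (33 + 23 + 33 + 25 + 30 + 24 + 33 + 27)/8 = 28.5000
Numerator Σ_{t=1}^{6}(y_t−ȳ)(y_{t+2}−ȳ) = 75.5000
Denominator Σ(y_t−ȳ)² = 128.0000
r_2 = 75.5000 / 128.0000 = 0.590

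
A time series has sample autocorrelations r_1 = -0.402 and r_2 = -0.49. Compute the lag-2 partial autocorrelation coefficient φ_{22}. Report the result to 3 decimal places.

φ_{22} = (r_2 − r_1²) / (1 − r_1²)
r_1² = (-0.402)² = 0.161604
Numerator = -0.49 − 0.1616 = -0.6516; denominator = 1 − 0.1616 = 0.8384
φ_{22} = -0.6516 / 0.8384 = -0.777

-0.777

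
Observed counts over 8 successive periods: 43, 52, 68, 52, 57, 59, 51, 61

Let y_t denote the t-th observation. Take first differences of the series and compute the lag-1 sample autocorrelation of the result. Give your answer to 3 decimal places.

First differences Δy: 9, 16, -16, 5, 2, -8, 10
Mean of differences = 2.5714
Numerator Σ(Δy_t−Δȳ)(Δy_{t+1}−Δȳ) = -282.0408
Denominator Σ(Δy_t−Δȳ)² = 739.7143
r_1(Δy) = -282.0408 / 739.7143 = -0.381

-0.381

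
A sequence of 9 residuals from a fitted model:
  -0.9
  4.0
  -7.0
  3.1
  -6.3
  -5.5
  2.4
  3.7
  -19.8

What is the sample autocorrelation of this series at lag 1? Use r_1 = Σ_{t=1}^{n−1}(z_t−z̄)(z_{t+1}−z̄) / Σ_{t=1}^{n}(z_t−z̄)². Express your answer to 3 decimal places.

-0.293

Mean z̄ = (-0.9 + 4.0 − 7.0 + 3.1 − 6.3 − 5.5 + 2.4 + 3.7 − 19.8)/9 = -2.9222
Numerator Σ_{t=1}^{8}(z_t−z̄)(z_{t+1}−z̄) = -140.6638
Denominator Σ(z_t−z̄)² = 479.9956
r_1 = -140.6638 / 479.9956 = -0.293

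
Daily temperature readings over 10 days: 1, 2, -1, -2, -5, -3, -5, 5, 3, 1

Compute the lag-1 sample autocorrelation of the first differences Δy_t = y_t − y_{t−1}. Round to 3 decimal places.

First differences Δy: 1, -3, -1, -3, 2, -2, 10, -2, -2
Mean of differences = 0.0000
Numerator Σ(Δy_t−Δȳ)(Δy_{t+1}−Δȳ) = -43.0000
Denominator Σ(Δy_t−Δȳ)² = 136.0000
r_1(Δy) = -43.0000 / 136.0000 = -0.316

-0.316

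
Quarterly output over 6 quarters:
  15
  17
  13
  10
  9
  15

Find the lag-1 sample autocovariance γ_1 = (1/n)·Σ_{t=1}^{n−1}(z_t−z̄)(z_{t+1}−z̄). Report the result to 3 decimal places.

Mean z̄ = (15 + 17 + 13 + 10 + 9 + 15)/6 = 13.1667
Σ_{t=1}^{5}(z_t−z̄)(z_{t+1}−z̄) = 12.4722
γ_1 = 12.4722 / 6 = 2.079

2.079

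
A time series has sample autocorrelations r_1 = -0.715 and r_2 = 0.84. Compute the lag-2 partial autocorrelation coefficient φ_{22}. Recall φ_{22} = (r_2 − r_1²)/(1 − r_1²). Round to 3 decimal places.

0.673

φ_{22} = (r_2 − r_1²) / (1 − r_1²)
r_1² = (-0.715)² = 0.511225
Numerator = 0.84 − 0.5112 = 0.3288; denominator = 1 − 0.5112 = 0.4888
φ_{22} = 0.3288 / 0.4888 = 0.673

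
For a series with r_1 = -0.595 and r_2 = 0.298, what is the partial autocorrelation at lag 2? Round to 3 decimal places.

-0.087

φ_{22} = (r_2 − r_1²) / (1 − r_1²)
r_1² = (-0.595)² = 0.354025
Numerator = 0.298 − 0.3540 = -0.0560; denominator = 1 − 0.3540 = 0.6460
φ_{22} = -0.0560 / 0.6460 = -0.087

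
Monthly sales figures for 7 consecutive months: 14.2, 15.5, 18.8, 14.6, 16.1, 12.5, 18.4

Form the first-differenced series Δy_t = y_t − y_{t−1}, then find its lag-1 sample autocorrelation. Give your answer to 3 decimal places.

-0.529

First differences Δy: 1.3, 3.3, -4.2, 1.5, -3.6, 5.9
Mean of differences = 0.7000
Numerator Σ(Δy_t−Δȳ)(Δy_{t+1}−Δȳ) = -40.9000
Denominator Σ(Δy_t−Δȳ)² = 77.3000
r_1(Δy) = -40.9000 / 77.3000 = -0.529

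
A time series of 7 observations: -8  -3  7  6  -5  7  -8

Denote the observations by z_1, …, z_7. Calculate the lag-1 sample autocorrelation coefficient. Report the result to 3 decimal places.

-0.237

Mean z̄ = (-8 − 3 + 7 + 6 − 5 + 7 − 8)/7 = -0.5714
Deviations from mean: -7.4286, -2.4286, 7.5714, 6.5714, -4.4286, 7.5714, -7.4286
Σ(z_t−z̄)(z_{t+1}−z̄) = (18.0408) + (-18.3878) + (49.7551) + (-29.1020) + (-33.5306) + (-56.2449) = -69.4694
Denominator Σ(z_t−z̄)² = 293.7143
r_1 = -69.4694 / 293.7143 = -0.237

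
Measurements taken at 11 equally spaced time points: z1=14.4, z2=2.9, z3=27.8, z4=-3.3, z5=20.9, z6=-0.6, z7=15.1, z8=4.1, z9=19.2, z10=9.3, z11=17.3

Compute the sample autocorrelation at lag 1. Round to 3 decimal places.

Mean z̄ = (14.4 + 2.9 + 27.8 − 3.3 + 20.9 − 0.6 + 15.1 + 4.1 + 19.2 + 9.3 + 17.3)/11 = 11.5545
Numerator Σ_{t=1}^{10}(z_t−z̄)(z_{t+1}−z̄) = -815.6612
Denominator Σ(z_t−z̄)² = 967.3273
r_1 = -815.6612 / 967.3273 = -0.843

-0.843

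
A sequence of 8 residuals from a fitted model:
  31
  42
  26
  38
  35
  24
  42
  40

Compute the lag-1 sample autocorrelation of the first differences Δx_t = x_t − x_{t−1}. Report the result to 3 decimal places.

First differences Δx: 11, -16, 12, -3, -11, 18, -2
Mean of differences = 1.2857
Numerator Σ(Δx_t−Δx̄)(Δx_{t+1}−Δx̄) = -606.6531
Denominator Σ(Δx_t−Δx̄)² = 967.4286
r_1(Δx) = -606.6531 / 967.4286 = -0.627

-0.627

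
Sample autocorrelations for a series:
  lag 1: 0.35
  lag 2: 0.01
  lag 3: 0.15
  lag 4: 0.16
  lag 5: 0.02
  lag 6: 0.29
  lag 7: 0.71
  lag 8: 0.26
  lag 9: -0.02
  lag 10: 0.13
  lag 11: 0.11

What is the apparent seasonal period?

7

The largest autocorrelation is r_7 = 0.71; the remaining lags stay at or below 0.35. The elevated value at lag 1 (0.35), dropping to 0.01 at lag 2, reflects decaying short-term dependence rather than seasonality.
The dominant spike at lag 7 indicates a seasonal period of 7.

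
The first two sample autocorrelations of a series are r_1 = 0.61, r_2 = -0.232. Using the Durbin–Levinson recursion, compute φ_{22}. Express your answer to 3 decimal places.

-0.962

φ_{22} = (r_2 − r_1²) / (1 − r_1²)
r_1² = (0.61)² = 0.3721
Numerator = -0.232 − 0.3721 = -0.6041; denominator = 1 − 0.3721 = 0.6279
φ_{22} = -0.6041 / 0.6279 = -0.962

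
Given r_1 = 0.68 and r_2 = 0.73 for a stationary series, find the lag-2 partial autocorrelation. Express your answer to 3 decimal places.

φ_{22} = (r_2 − r_1²) / (1 − r_1²)
r_1² = (0.68)² = 0.4624
Numerator = 0.73 − 0.4624 = 0.2676; denominator = 1 − 0.4624 = 0.5376
φ_{22} = 0.2676 / 0.5376 = 0.498

0.498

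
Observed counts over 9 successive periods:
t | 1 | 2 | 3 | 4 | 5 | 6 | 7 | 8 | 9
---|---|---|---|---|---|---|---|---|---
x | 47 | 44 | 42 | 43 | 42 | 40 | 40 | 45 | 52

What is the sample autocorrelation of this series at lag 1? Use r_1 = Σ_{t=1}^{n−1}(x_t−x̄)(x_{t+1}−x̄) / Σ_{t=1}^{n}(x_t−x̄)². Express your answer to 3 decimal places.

0.267

Mean x̄ = (47 + 44 + 42 + 43 + 42 + 40 + 40 + 45 + 52)/9 = 43.8889
Numerator Σ_{t=1}^{8}(x_t−x̄)(x_{t+1}−x̄) = 30.6543
Denominator Σ(x_t−x̄)² = 114.8889
r_1 = 30.6543 / 114.8889 = 0.267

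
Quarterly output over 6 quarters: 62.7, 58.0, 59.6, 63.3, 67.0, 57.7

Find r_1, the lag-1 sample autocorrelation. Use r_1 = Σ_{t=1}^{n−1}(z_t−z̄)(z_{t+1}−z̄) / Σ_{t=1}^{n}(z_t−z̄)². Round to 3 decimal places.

-0.181

Mean z̄ = (62.7 + 58.0 + 59.6 + 63.3 + 67.0 + 57.7)/6 = 61.3833
Deviations from mean: 1.3167, -3.3833, -1.7833, 1.9167, 5.6167, -3.6833
Numerator Σ_{t=1}^{5}(z_t−z̄)(z_{t+1}−z̄) = -11.7619
Denominator Σ(z_t−z̄)² = 65.1483
r_1 = -11.7619 / 65.1483 = -0.181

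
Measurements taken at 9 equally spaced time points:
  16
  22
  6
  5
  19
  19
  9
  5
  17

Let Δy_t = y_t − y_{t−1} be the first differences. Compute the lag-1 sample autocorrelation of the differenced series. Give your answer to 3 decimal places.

First differences Δy: 6, -16, -1, 14, 0, -10, -4, 12
Mean of differences = 0.1250
Numerator Σ(Δy_t−Δȳ)(Δy_{t+1}−Δȳ) = -99.8906
Denominator Σ(Δy_t−Δȳ)² = 748.8750
r_1(Δy) = -99.8906 / 748.8750 = -0.133

-0.133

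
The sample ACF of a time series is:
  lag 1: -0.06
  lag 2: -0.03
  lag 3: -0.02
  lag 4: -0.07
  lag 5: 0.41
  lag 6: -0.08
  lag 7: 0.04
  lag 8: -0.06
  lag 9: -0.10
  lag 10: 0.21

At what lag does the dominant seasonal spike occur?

The largest autocorrelation is r_5 = 0.41, with a weaker echo at lag 10 (0.21); the remaining lags stay at or below 0.04.
The dominant spike at lag 5 indicates a seasonal period of 5.

5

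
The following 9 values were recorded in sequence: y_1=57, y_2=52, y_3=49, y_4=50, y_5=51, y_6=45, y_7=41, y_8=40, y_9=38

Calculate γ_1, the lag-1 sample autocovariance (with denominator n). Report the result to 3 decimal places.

20.778

Mean ȳ = (57 + 52 + 49 + 50 + 51 + 45 + 41 + 40 + 38)/9 = 47.0000
Σ_{t=1}^{8}(y_t−ȳ)(y_{t+1}−ȳ) = 187.0000
γ_1 = 187.0000 / 9 = 20.778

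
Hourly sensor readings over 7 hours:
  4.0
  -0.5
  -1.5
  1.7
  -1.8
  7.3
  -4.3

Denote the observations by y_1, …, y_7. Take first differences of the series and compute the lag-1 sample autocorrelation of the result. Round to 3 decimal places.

-0.555

First differences Δy: -4.5, -1.0, 3.2, -3.5, 9.1, -11.6
Mean of differences = -1.3833
Numerator Σ(Δy_t−Δȳ)(Δy_{t+1}−Δȳ) = -138.4336
Denominator Σ(Δy_t−Δȳ)² = 249.6283
r_1(Δy) = -138.4336 / 249.6283 = -0.555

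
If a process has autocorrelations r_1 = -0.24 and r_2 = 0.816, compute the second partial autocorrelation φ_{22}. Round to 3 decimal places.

0.805

φ_{22} = (r_2 − r_1²) / (1 − r_1²)
r_1² = (-0.24)² = 0.0576
Numerator = 0.816 − 0.0576 = 0.7584; denominator = 1 − 0.0576 = 0.9424
φ_{22} = 0.7584 / 0.9424 = 0.805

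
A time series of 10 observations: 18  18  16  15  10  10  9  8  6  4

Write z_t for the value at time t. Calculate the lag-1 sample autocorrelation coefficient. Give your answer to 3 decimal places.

Mean z̄ = (18 + 18 + 16 + 15 + 10 + 10 + 9 + 8 + 6 + 4)/10 = 11.4000
Numerator Σ_{t=1}^{9}(z_t−z̄)(z_{t+1}−z̄) = 157.2400
Denominator Σ(z_t−z̄)² = 226.4000
r_1 = 157.2400 / 226.4000 = 0.695

0.695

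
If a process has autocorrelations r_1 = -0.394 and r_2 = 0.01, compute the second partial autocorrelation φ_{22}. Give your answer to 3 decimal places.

φ_{22} = (r_2 − r_1²) / (1 − r_1²)
r_1² = (-0.394)² = 0.155236
Numerator = 0.01 − 0.1552 = -0.1452; denominator = 1 − 0.1552 = 0.8448
φ_{22} = -0.1452 / 0.8448 = -0.172

-0.172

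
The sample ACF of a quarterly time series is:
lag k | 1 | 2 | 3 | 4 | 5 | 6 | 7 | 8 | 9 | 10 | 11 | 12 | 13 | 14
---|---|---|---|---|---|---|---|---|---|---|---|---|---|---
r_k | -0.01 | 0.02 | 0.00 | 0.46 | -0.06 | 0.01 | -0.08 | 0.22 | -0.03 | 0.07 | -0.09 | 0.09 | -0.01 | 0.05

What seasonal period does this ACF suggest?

4

The largest autocorrelation is r_4 = 0.46, with a weaker echo at lag 8 (0.22); the remaining lags stay at or below 0.09.
The dominant spike at lag 4 indicates a seasonal period of 4.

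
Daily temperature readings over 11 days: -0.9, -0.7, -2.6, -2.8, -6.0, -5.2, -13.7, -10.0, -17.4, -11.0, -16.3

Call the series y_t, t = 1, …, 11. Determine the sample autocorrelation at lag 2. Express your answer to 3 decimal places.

Mean ȳ = (-0.9 − 0.7 − 2.6 − 2.8 − 6.0 − 5.2 − 13.7 − 10.0 − 17.4 − 11.0 − 16.3)/11 = -7.8727
Numerator Σ_{t=1}^{9}(y_t−ȳ)(y_{t+2}−ȳ) = 222.4440
Denominator Σ(y_t−ȳ)² = 374.3018
r_2 = 222.4440 / 374.3018 = 0.594

0.594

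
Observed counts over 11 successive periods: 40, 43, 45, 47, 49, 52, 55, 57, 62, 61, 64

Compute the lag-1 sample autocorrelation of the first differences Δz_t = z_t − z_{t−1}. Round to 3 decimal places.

First differences Δz: 3, 2, 2, 2, 3, 3, 2, 5, -1, 3
Mean of differences = 2.4000
Numerator Σ(Δz_t−Δz̄)(Δz_{t+1}−Δz̄) = -11.9600
Denominator Σ(Δz_t−Δz̄)² = 20.4000
r_1(Δz) = -11.9600 / 20.4000 = -0.586

-0.586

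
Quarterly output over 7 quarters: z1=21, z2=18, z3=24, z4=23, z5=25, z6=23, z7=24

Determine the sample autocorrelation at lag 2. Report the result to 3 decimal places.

0.087

Mean z̄ = (21 + 18 + 24 + 23 + 25 + 23 + 24)/7 = 22.5714
Deviations from mean: -1.5714, -4.5714, 1.4286, 0.4286, 2.4286, 0.4286, 1.4286
Numerator Σ_{t=1}^{5}(z_t−z̄)(z_{t+2}−z̄) = 2.9184
Denominator Σ(z_t−z̄)² = 33.7143
r_2 = 2.9184 / 33.7143 = 0.087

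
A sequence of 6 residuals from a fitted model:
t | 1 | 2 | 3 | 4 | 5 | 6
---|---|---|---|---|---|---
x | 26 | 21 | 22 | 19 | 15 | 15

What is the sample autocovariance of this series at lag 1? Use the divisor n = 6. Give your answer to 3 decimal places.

5.815

Mean x̄ = (26 + 21 + 22 + 19 + 15 + 15)/6 = 19.6667
Deviations: 6.3333, 1.3333, 2.3333, -0.6667, -4.6667, -4.6667
Σ_{t=1}^{5}(x_t−x̄)(x_{t+1}−x̄) = 34.8889
γ_1 = 34.8889 / 6 = 5.815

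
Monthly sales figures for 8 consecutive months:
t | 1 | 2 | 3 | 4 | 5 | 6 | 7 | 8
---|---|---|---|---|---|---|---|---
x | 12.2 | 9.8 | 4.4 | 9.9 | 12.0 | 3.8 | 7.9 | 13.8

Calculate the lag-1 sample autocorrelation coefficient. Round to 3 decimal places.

Mean x̄ = (12.2 + 9.8 + 4.4 + 9.9 + 12.0 + 3.8 + 7.9 + 13.8)/8 = 9.2250
Numerator Σ_{t=1}^{7}(x_t−x̄)(x_{t+1}−x̄) = -16.3756
Denominator Σ(x_t−x̄)² = 92.7350
r_1 = -16.3756 / 92.7350 = -0.177

-0.177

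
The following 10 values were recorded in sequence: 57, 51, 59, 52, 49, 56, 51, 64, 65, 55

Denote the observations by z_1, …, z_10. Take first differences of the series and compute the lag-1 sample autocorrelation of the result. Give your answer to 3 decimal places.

-0.395

First differences Δz: -6, 8, -7, -3, 7, -5, 13, 1, -10
Mean of differences = -0.2222
Numerator Σ(Δz_t−Δz̄)(Δz_{t+1}−Δz̄) = -197.9383
Denominator Σ(Δz_t−Δz̄)² = 501.5556
r_1(Δz) = -197.9383 / 501.5556 = -0.395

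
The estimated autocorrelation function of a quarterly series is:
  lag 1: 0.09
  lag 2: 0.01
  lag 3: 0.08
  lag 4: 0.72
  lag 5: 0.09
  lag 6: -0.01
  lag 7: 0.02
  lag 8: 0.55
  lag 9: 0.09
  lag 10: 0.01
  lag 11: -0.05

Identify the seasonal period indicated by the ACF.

4

The largest autocorrelation is r_4 = 0.72, with a weaker echo at lag 8 (0.55); the remaining lags stay at or below 0.09.
The dominant spike at lag 4 indicates a seasonal period of 4.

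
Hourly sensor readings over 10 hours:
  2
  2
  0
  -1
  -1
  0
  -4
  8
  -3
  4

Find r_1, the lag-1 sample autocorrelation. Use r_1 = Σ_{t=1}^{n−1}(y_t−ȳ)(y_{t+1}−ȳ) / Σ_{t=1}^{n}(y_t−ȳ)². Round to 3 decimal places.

-0.583

Mean ȳ = (2 + 2 + 0 − 1 − 1 + 0 − 4 + 8 − 3 + 4)/10 = 0.7000
Numerator Σ_{t=1}^{9}(y_t−ȳ)(y_{t+1}−ȳ) = -64.1900
Denominator Σ(y_t−ȳ)² = 110.1000
r_1 = -64.1900 / 110.1000 = -0.583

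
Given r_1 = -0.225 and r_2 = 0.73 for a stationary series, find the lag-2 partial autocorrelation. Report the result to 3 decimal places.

φ_{22} = (r_2 − r_1²) / (1 − r_1²)
r_1² = (-0.225)² = 0.050625
Numerator = 0.73 − 0.0506 = 0.6794; denominator = 1 − 0.0506 = 0.9494
φ_{22} = 0.6794 / 0.9494 = 0.716

0.716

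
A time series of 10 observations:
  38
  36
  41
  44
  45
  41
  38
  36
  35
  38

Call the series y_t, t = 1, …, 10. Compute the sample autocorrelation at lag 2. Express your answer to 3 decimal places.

Mean ȳ = (38 + 36 + 41 + 44 + 45 + 41 + 38 + 36 + 35 + 38)/10 = 39.2000
Numerator Σ_{t=1}^{8}(y_t−ȳ)(y_{t+2}−ȳ) = -2.2800
Denominator Σ(y_t−ȳ)² = 105.6000
r_2 = -2.2800 / 105.6000 = -0.022

-0.022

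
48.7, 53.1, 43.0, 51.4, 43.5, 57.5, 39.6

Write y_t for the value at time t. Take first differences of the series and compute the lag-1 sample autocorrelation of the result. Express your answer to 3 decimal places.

First differences Δy: 4.4, -10.1, 8.4, -7.9, 14.0, -17.9
Mean of differences = -1.5167
Numerator Σ(Δy_t−Δȳ)(Δy_{t+1}−Δȳ) = -552.4669
Denominator Σ(Δy_t−Δȳ)² = 756.9483
r_1(Δy) = -552.4669 / 756.9483 = -0.730

-0.730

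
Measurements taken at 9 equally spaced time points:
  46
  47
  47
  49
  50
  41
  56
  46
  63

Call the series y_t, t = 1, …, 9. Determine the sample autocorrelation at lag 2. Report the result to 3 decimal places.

0.399

Mean ȳ = (46 + 47 + 47 + 49 + 50 + 41 + 56 + 46 + 63)/9 = 49.4444
Σ(y_t−ȳ)(y_{t+2}−ȳ) = (8.4198) + (1.0864) + (-1.3580) + (3.7531) + (3.6420) + (29.0864) + (88.8642) = 133.4938
Denominator Σ(y_t−ȳ)² = 334.2222
r_2 = 133.4938 / 334.2222 = 0.399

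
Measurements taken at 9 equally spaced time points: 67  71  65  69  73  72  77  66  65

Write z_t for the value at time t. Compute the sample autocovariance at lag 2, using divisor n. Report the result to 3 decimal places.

Mean z̄ = (67 + 71 + 65 + 69 + 73 + 72 + 77 + 66 + 65)/9 = 69.4444
Σ_{t=1}^{7}(z_t−z̄)(z_{t+2}−z̄) = -22.2840
γ_2 = -22.2840 / 9 = -2.476

-2.476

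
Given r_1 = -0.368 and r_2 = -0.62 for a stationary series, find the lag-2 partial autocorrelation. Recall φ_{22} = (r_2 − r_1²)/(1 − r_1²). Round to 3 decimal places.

-0.874

φ_{22} = (r_2 − r_1²) / (1 − r_1²)
r_1² = (-0.368)² = 0.135424
Numerator = -0.62 − 0.1354 = -0.7554; denominator = 1 − 0.1354 = 0.8646
φ_{22} = -0.7554 / 0.8646 = -0.874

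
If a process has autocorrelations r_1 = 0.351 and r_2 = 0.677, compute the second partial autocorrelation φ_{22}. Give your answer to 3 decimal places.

0.632

φ_{22} = (r_2 − r_1²) / (1 − r_1²)
r_1² = (0.351)² = 0.123201
Numerator = 0.677 − 0.1232 = 0.5538; denominator = 1 − 0.1232 = 0.8768
φ_{22} = 0.5538 / 0.8768 = 0.632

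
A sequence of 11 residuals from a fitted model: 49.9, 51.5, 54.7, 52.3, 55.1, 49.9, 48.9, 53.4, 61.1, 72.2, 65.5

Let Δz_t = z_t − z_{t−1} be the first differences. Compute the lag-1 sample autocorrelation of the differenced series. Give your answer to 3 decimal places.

-0.044

First differences Δz: 1.6, 3.2, -2.4, 2.8, -5.2, -1.0, 4.5, 7.7, 11.1, -6.7
Mean of differences = 1.5600
Numerator Σ(Δz_t−Δz̄)(Δz_{t+1}−Δz̄) = -12.1156
Denominator Σ(Δz_t−Δz̄)² = 277.7440
r_1(Δz) = -12.1156 / 277.7440 = -0.044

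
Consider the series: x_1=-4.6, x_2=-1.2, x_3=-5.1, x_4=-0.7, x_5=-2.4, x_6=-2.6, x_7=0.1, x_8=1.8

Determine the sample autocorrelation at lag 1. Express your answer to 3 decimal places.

Mean x̄ = (-4.6 − 1.2 − 5.1 − 0.7 − 2.4 − 2.6 + 0.1 + 1.8)/8 = -1.8375
Deviations from mean: -2.7625, 0.6375, -3.2625, 1.1375, -0.5625, -0.7625, 1.9375, 3.6375
Σ(x_t−x̄)(x_{t+1}−x̄) = (-1.7611) + (-2.0798) + (-3.7111) + (-0.6398) + (0.4289) + (-1.4773) + (7.0477) = -2.1927
Denominator Σ(x_t−x̄)² = 37.8588
r_1 = -2.1927 / 37.8588 = -0.058

-0.058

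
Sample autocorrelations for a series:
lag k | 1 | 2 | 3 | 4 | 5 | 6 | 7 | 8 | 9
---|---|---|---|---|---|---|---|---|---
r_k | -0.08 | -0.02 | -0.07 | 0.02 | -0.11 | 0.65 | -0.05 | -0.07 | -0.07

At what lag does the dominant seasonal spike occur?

6

The largest autocorrelation is r_6 = 0.65; the remaining lags stay at or below 0.02.
The dominant spike at lag 6 indicates a seasonal period of 6.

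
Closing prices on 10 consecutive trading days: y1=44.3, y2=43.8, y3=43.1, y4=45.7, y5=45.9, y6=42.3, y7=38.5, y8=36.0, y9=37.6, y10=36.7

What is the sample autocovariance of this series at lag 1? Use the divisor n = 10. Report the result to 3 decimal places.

Mean ȳ = (44.3 + 43.8 + 43.1 + 45.7 + 45.9 + 42.3 + 38.5 + 36.0 + 37.6 + 36.7)/10 = 41.3900
Σ_{t=1}^{9}(y_t−ȳ)(y_{t+1}−ȳ) = 93.1969
γ_1 = 93.1969 / 10 = 9.320

9.320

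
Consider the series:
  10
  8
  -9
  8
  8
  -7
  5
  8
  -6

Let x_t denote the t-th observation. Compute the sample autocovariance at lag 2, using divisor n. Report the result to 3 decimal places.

Mean x̄ = (10 + 8 − 9 + 8 + 8 − 7 + 5 + 8 − 6)/9 = 2.7778
Σ_{t=1}^{7}(x_t−x̄)(x_{t+2}−x̄) = -229.3210
γ_2 = -229.3210 / 9 = -25.480

-25.480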